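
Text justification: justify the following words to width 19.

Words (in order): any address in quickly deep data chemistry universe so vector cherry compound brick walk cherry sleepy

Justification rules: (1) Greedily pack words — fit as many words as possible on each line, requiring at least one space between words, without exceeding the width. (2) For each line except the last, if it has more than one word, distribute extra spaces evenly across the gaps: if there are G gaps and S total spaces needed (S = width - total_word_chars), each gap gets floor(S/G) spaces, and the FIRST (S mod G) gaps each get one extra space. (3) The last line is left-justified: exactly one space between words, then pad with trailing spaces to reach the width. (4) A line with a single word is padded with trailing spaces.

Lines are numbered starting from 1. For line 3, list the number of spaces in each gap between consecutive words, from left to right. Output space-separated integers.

Line 1: ['any', 'address', 'in'] (min_width=14, slack=5)
Line 2: ['quickly', 'deep', 'data'] (min_width=17, slack=2)
Line 3: ['chemistry', 'universe'] (min_width=18, slack=1)
Line 4: ['so', 'vector', 'cherry'] (min_width=16, slack=3)
Line 5: ['compound', 'brick', 'walk'] (min_width=19, slack=0)
Line 6: ['cherry', 'sleepy'] (min_width=13, slack=6)

Answer: 2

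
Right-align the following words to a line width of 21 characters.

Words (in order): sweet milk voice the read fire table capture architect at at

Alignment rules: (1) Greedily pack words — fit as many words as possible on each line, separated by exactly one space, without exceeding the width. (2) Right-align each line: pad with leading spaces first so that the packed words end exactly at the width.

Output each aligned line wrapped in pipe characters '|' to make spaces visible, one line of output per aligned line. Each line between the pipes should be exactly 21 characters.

Answer: | sweet milk voice the|
|      read fire table|
| capture architect at|
|                   at|

Derivation:
Line 1: ['sweet', 'milk', 'voice', 'the'] (min_width=20, slack=1)
Line 2: ['read', 'fire', 'table'] (min_width=15, slack=6)
Line 3: ['capture', 'architect', 'at'] (min_width=20, slack=1)
Line 4: ['at'] (min_width=2, slack=19)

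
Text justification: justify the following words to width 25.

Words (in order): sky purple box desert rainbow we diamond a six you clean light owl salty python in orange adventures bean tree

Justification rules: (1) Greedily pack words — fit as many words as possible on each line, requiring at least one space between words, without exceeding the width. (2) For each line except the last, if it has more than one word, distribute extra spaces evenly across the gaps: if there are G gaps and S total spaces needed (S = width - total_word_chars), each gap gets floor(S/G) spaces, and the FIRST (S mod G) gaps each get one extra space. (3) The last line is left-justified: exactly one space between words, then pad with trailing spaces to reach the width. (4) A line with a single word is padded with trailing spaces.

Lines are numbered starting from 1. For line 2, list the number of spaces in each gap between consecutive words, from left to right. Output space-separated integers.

Line 1: ['sky', 'purple', 'box', 'desert'] (min_width=21, slack=4)
Line 2: ['rainbow', 'we', 'diamond', 'a', 'six'] (min_width=24, slack=1)
Line 3: ['you', 'clean', 'light', 'owl', 'salty'] (min_width=25, slack=0)
Line 4: ['python', 'in', 'orange'] (min_width=16, slack=9)
Line 5: ['adventures', 'bean', 'tree'] (min_width=20, slack=5)

Answer: 2 1 1 1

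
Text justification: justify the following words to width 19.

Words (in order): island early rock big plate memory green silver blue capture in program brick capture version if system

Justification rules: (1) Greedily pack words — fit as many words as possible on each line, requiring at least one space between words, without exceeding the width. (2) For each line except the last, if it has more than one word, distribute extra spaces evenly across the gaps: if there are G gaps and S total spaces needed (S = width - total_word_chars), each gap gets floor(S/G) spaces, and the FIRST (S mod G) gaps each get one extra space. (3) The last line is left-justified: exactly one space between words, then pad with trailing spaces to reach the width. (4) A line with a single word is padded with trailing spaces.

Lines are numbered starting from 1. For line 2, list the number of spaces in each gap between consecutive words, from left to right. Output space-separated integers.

Line 1: ['island', 'early', 'rock'] (min_width=17, slack=2)
Line 2: ['big', 'plate', 'memory'] (min_width=16, slack=3)
Line 3: ['green', 'silver', 'blue'] (min_width=17, slack=2)
Line 4: ['capture', 'in', 'program'] (min_width=18, slack=1)
Line 5: ['brick', 'capture'] (min_width=13, slack=6)
Line 6: ['version', 'if', 'system'] (min_width=17, slack=2)

Answer: 3 2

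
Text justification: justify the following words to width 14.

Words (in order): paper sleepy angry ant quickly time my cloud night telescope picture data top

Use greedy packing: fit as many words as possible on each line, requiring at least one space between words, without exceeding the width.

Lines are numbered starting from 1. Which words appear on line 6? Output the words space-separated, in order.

Answer: picture data

Derivation:
Line 1: ['paper', 'sleepy'] (min_width=12, slack=2)
Line 2: ['angry', 'ant'] (min_width=9, slack=5)
Line 3: ['quickly', 'time'] (min_width=12, slack=2)
Line 4: ['my', 'cloud', 'night'] (min_width=14, slack=0)
Line 5: ['telescope'] (min_width=9, slack=5)
Line 6: ['picture', 'data'] (min_width=12, slack=2)
Line 7: ['top'] (min_width=3, slack=11)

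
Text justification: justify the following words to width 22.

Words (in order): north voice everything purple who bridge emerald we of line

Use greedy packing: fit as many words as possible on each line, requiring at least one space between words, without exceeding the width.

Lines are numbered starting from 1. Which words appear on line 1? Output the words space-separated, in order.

Line 1: ['north', 'voice', 'everything'] (min_width=22, slack=0)
Line 2: ['purple', 'who', 'bridge'] (min_width=17, slack=5)
Line 3: ['emerald', 'we', 'of', 'line'] (min_width=18, slack=4)

Answer: north voice everything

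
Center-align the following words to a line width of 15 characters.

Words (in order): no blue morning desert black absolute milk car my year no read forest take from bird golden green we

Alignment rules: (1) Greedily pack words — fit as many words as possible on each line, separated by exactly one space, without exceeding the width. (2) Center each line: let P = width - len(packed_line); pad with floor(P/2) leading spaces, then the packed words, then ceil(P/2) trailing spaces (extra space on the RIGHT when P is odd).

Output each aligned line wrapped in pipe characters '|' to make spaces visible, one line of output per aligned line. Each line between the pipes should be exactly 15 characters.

Answer: |no blue morning|
| desert black  |
| absolute milk |
|car my year no |
|  read forest  |
|take from bird |
|golden green we|

Derivation:
Line 1: ['no', 'blue', 'morning'] (min_width=15, slack=0)
Line 2: ['desert', 'black'] (min_width=12, slack=3)
Line 3: ['absolute', 'milk'] (min_width=13, slack=2)
Line 4: ['car', 'my', 'year', 'no'] (min_width=14, slack=1)
Line 5: ['read', 'forest'] (min_width=11, slack=4)
Line 6: ['take', 'from', 'bird'] (min_width=14, slack=1)
Line 7: ['golden', 'green', 'we'] (min_width=15, slack=0)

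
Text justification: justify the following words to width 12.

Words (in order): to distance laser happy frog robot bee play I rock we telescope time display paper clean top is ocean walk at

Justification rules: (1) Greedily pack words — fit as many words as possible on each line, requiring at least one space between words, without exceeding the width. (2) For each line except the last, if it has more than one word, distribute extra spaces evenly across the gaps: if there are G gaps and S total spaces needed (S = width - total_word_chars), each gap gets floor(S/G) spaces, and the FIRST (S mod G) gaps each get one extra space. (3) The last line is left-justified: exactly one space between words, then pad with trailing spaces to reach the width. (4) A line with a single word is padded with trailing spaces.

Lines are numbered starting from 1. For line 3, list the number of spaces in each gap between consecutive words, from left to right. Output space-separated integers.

Line 1: ['to', 'distance'] (min_width=11, slack=1)
Line 2: ['laser', 'happy'] (min_width=11, slack=1)
Line 3: ['frog', 'robot'] (min_width=10, slack=2)
Line 4: ['bee', 'play', 'I'] (min_width=10, slack=2)
Line 5: ['rock', 'we'] (min_width=7, slack=5)
Line 6: ['telescope'] (min_width=9, slack=3)
Line 7: ['time', 'display'] (min_width=12, slack=0)
Line 8: ['paper', 'clean'] (min_width=11, slack=1)
Line 9: ['top', 'is', 'ocean'] (min_width=12, slack=0)
Line 10: ['walk', 'at'] (min_width=7, slack=5)

Answer: 3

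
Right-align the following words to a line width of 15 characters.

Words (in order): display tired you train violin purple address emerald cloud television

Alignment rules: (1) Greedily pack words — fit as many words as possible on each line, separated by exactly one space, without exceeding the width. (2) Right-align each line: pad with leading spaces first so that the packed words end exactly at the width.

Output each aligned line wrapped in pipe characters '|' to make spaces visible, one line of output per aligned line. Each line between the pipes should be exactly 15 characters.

Answer: |  display tired|
|      you train|
|  violin purple|
|address emerald|
|          cloud|
|     television|

Derivation:
Line 1: ['display', 'tired'] (min_width=13, slack=2)
Line 2: ['you', 'train'] (min_width=9, slack=6)
Line 3: ['violin', 'purple'] (min_width=13, slack=2)
Line 4: ['address', 'emerald'] (min_width=15, slack=0)
Line 5: ['cloud'] (min_width=5, slack=10)
Line 6: ['television'] (min_width=10, slack=5)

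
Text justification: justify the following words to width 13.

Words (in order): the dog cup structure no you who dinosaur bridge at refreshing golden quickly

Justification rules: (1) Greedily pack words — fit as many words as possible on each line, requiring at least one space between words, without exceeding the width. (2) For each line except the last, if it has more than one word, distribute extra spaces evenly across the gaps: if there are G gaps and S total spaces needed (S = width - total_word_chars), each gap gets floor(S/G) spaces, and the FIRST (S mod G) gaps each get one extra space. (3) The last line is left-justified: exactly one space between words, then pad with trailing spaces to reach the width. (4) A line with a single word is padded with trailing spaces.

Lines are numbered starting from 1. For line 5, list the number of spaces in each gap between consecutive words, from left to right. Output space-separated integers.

Line 1: ['the', 'dog', 'cup'] (min_width=11, slack=2)
Line 2: ['structure', 'no'] (min_width=12, slack=1)
Line 3: ['you', 'who'] (min_width=7, slack=6)
Line 4: ['dinosaur'] (min_width=8, slack=5)
Line 5: ['bridge', 'at'] (min_width=9, slack=4)
Line 6: ['refreshing'] (min_width=10, slack=3)
Line 7: ['golden'] (min_width=6, slack=7)
Line 8: ['quickly'] (min_width=7, slack=6)

Answer: 5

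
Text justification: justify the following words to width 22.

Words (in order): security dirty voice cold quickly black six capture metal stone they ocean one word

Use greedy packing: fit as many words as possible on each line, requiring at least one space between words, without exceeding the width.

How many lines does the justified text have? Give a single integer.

Line 1: ['security', 'dirty', 'voice'] (min_width=20, slack=2)
Line 2: ['cold', 'quickly', 'black', 'six'] (min_width=22, slack=0)
Line 3: ['capture', 'metal', 'stone'] (min_width=19, slack=3)
Line 4: ['they', 'ocean', 'one', 'word'] (min_width=19, slack=3)
Total lines: 4

Answer: 4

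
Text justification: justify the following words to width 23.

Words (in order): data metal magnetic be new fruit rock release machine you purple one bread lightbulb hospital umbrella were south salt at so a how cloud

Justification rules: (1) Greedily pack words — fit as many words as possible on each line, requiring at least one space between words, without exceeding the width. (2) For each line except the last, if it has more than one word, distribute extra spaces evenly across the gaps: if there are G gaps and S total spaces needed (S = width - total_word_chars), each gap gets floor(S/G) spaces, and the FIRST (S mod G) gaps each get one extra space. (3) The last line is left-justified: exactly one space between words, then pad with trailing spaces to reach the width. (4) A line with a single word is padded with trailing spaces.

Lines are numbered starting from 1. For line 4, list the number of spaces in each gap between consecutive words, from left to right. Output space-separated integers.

Line 1: ['data', 'metal', 'magnetic', 'be'] (min_width=22, slack=1)
Line 2: ['new', 'fruit', 'rock', 'release'] (min_width=22, slack=1)
Line 3: ['machine', 'you', 'purple', 'one'] (min_width=22, slack=1)
Line 4: ['bread', 'lightbulb'] (min_width=15, slack=8)
Line 5: ['hospital', 'umbrella', 'were'] (min_width=22, slack=1)
Line 6: ['south', 'salt', 'at', 'so', 'a', 'how'] (min_width=22, slack=1)
Line 7: ['cloud'] (min_width=5, slack=18)

Answer: 9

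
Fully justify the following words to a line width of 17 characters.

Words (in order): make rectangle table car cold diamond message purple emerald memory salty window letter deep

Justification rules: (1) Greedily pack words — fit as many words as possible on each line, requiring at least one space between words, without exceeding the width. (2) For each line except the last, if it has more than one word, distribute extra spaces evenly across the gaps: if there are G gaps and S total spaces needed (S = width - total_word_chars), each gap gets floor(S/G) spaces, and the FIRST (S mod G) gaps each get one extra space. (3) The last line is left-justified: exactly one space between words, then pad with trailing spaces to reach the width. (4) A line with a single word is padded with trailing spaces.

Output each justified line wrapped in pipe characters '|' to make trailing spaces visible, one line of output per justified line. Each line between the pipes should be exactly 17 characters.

Answer: |make    rectangle|
|table   car  cold|
|diamond   message|
|purple    emerald|
|memory      salty|
|window     letter|
|deep             |

Derivation:
Line 1: ['make', 'rectangle'] (min_width=14, slack=3)
Line 2: ['table', 'car', 'cold'] (min_width=14, slack=3)
Line 3: ['diamond', 'message'] (min_width=15, slack=2)
Line 4: ['purple', 'emerald'] (min_width=14, slack=3)
Line 5: ['memory', 'salty'] (min_width=12, slack=5)
Line 6: ['window', 'letter'] (min_width=13, slack=4)
Line 7: ['deep'] (min_width=4, slack=13)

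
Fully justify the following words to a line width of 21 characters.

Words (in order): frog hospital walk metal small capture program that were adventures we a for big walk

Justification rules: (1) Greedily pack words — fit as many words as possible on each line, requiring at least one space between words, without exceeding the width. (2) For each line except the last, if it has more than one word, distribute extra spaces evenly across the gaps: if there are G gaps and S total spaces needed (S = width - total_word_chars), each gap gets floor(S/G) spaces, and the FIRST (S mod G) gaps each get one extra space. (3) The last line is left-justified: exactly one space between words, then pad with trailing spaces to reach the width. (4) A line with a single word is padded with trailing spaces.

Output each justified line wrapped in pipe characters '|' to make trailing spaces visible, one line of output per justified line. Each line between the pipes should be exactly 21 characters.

Answer: |frog   hospital  walk|
|metal  small  capture|
|program   that   were|
|adventures  we  a for|
|big walk             |

Derivation:
Line 1: ['frog', 'hospital', 'walk'] (min_width=18, slack=3)
Line 2: ['metal', 'small', 'capture'] (min_width=19, slack=2)
Line 3: ['program', 'that', 'were'] (min_width=17, slack=4)
Line 4: ['adventures', 'we', 'a', 'for'] (min_width=19, slack=2)
Line 5: ['big', 'walk'] (min_width=8, slack=13)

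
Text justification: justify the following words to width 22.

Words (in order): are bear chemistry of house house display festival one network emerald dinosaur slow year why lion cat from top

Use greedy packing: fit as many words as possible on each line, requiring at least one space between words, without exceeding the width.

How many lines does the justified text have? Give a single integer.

Line 1: ['are', 'bear', 'chemistry', 'of'] (min_width=21, slack=1)
Line 2: ['house', 'house', 'display'] (min_width=19, slack=3)
Line 3: ['festival', 'one', 'network'] (min_width=20, slack=2)
Line 4: ['emerald', 'dinosaur', 'slow'] (min_width=21, slack=1)
Line 5: ['year', 'why', 'lion', 'cat', 'from'] (min_width=22, slack=0)
Line 6: ['top'] (min_width=3, slack=19)
Total lines: 6

Answer: 6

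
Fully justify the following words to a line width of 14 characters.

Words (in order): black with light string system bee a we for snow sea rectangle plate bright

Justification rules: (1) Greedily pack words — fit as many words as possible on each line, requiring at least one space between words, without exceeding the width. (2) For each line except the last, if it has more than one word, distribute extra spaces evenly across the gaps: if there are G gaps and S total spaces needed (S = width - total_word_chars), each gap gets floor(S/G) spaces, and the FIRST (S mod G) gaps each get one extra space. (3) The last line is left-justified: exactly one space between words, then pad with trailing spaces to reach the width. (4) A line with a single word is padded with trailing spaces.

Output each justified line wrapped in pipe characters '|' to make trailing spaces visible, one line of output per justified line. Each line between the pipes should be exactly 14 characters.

Answer: |black     with|
|light   string|
|system  bee  a|
|we   for  snow|
|sea  rectangle|
|plate bright  |

Derivation:
Line 1: ['black', 'with'] (min_width=10, slack=4)
Line 2: ['light', 'string'] (min_width=12, slack=2)
Line 3: ['system', 'bee', 'a'] (min_width=12, slack=2)
Line 4: ['we', 'for', 'snow'] (min_width=11, slack=3)
Line 5: ['sea', 'rectangle'] (min_width=13, slack=1)
Line 6: ['plate', 'bright'] (min_width=12, slack=2)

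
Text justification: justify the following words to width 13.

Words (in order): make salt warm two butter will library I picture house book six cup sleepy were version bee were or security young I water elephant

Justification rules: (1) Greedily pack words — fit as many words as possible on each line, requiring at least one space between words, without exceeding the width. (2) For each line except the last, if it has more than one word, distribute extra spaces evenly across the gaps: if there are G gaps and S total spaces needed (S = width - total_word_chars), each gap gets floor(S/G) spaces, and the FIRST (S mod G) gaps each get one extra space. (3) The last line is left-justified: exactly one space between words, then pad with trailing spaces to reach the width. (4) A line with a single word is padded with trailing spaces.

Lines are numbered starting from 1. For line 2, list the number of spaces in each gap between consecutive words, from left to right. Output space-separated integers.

Line 1: ['make', 'salt'] (min_width=9, slack=4)
Line 2: ['warm', 'two'] (min_width=8, slack=5)
Line 3: ['butter', 'will'] (min_width=11, slack=2)
Line 4: ['library', 'I'] (min_width=9, slack=4)
Line 5: ['picture', 'house'] (min_width=13, slack=0)
Line 6: ['book', 'six', 'cup'] (min_width=12, slack=1)
Line 7: ['sleepy', 'were'] (min_width=11, slack=2)
Line 8: ['version', 'bee'] (min_width=11, slack=2)
Line 9: ['were', 'or'] (min_width=7, slack=6)
Line 10: ['security'] (min_width=8, slack=5)
Line 11: ['young', 'I', 'water'] (min_width=13, slack=0)
Line 12: ['elephant'] (min_width=8, slack=5)

Answer: 6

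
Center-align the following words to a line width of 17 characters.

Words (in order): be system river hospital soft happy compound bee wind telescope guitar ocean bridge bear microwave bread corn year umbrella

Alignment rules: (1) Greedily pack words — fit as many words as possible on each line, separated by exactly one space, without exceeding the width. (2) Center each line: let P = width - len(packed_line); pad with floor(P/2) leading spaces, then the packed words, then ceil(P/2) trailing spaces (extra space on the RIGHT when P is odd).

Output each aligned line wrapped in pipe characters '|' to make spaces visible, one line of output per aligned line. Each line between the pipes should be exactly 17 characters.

Line 1: ['be', 'system', 'river'] (min_width=15, slack=2)
Line 2: ['hospital', 'soft'] (min_width=13, slack=4)
Line 3: ['happy', 'compound'] (min_width=14, slack=3)
Line 4: ['bee', 'wind'] (min_width=8, slack=9)
Line 5: ['telescope', 'guitar'] (min_width=16, slack=1)
Line 6: ['ocean', 'bridge', 'bear'] (min_width=17, slack=0)
Line 7: ['microwave', 'bread'] (min_width=15, slack=2)
Line 8: ['corn', 'year'] (min_width=9, slack=8)
Line 9: ['umbrella'] (min_width=8, slack=9)

Answer: | be system river |
|  hospital soft  |
| happy compound  |
|    bee wind     |
|telescope guitar |
|ocean bridge bear|
| microwave bread |
|    corn year    |
|    umbrella     |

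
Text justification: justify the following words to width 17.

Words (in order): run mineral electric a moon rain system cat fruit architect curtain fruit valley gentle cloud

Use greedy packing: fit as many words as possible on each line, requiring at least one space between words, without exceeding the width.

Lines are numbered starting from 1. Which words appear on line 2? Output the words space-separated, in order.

Answer: electric a moon

Derivation:
Line 1: ['run', 'mineral'] (min_width=11, slack=6)
Line 2: ['electric', 'a', 'moon'] (min_width=15, slack=2)
Line 3: ['rain', 'system', 'cat'] (min_width=15, slack=2)
Line 4: ['fruit', 'architect'] (min_width=15, slack=2)
Line 5: ['curtain', 'fruit'] (min_width=13, slack=4)
Line 6: ['valley', 'gentle'] (min_width=13, slack=4)
Line 7: ['cloud'] (min_width=5, slack=12)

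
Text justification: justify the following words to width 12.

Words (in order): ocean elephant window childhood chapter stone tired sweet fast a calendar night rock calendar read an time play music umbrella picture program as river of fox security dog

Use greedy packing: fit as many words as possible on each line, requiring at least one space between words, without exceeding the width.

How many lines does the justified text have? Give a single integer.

Answer: 17

Derivation:
Line 1: ['ocean'] (min_width=5, slack=7)
Line 2: ['elephant'] (min_width=8, slack=4)
Line 3: ['window'] (min_width=6, slack=6)
Line 4: ['childhood'] (min_width=9, slack=3)
Line 5: ['chapter'] (min_width=7, slack=5)
Line 6: ['stone', 'tired'] (min_width=11, slack=1)
Line 7: ['sweet', 'fast', 'a'] (min_width=12, slack=0)
Line 8: ['calendar'] (min_width=8, slack=4)
Line 9: ['night', 'rock'] (min_width=10, slack=2)
Line 10: ['calendar'] (min_width=8, slack=4)
Line 11: ['read', 'an', 'time'] (min_width=12, slack=0)
Line 12: ['play', 'music'] (min_width=10, slack=2)
Line 13: ['umbrella'] (min_width=8, slack=4)
Line 14: ['picture'] (min_width=7, slack=5)
Line 15: ['program', 'as'] (min_width=10, slack=2)
Line 16: ['river', 'of', 'fox'] (min_width=12, slack=0)
Line 17: ['security', 'dog'] (min_width=12, slack=0)
Total lines: 17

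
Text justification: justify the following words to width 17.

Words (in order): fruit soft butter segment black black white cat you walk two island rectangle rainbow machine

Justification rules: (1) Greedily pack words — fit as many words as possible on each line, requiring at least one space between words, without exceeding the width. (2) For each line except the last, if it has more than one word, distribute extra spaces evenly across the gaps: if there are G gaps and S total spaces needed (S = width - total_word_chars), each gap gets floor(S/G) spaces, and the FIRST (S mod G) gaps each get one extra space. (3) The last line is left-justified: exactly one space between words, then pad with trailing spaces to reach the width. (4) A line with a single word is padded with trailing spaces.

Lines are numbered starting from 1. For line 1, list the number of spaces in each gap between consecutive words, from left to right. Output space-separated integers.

Line 1: ['fruit', 'soft', 'butter'] (min_width=17, slack=0)
Line 2: ['segment', 'black'] (min_width=13, slack=4)
Line 3: ['black', 'white', 'cat'] (min_width=15, slack=2)
Line 4: ['you', 'walk', 'two'] (min_width=12, slack=5)
Line 5: ['island', 'rectangle'] (min_width=16, slack=1)
Line 6: ['rainbow', 'machine'] (min_width=15, slack=2)

Answer: 1 1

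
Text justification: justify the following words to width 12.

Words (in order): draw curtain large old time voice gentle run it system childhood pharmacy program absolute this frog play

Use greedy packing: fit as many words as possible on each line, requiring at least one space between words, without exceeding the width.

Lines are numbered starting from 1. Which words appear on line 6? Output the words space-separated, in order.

Answer: childhood

Derivation:
Line 1: ['draw', 'curtain'] (min_width=12, slack=0)
Line 2: ['large', 'old'] (min_width=9, slack=3)
Line 3: ['time', 'voice'] (min_width=10, slack=2)
Line 4: ['gentle', 'run'] (min_width=10, slack=2)
Line 5: ['it', 'system'] (min_width=9, slack=3)
Line 6: ['childhood'] (min_width=9, slack=3)
Line 7: ['pharmacy'] (min_width=8, slack=4)
Line 8: ['program'] (min_width=7, slack=5)
Line 9: ['absolute'] (min_width=8, slack=4)
Line 10: ['this', 'frog'] (min_width=9, slack=3)
Line 11: ['play'] (min_width=4, slack=8)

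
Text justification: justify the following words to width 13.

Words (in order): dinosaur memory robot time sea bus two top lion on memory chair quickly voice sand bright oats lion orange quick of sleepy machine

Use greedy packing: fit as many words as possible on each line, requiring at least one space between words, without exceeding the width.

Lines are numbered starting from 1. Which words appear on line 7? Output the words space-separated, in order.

Answer: voice sand

Derivation:
Line 1: ['dinosaur'] (min_width=8, slack=5)
Line 2: ['memory', 'robot'] (min_width=12, slack=1)
Line 3: ['time', 'sea', 'bus'] (min_width=12, slack=1)
Line 4: ['two', 'top', 'lion'] (min_width=12, slack=1)
Line 5: ['on', 'memory'] (min_width=9, slack=4)
Line 6: ['chair', 'quickly'] (min_width=13, slack=0)
Line 7: ['voice', 'sand'] (min_width=10, slack=3)
Line 8: ['bright', 'oats'] (min_width=11, slack=2)
Line 9: ['lion', 'orange'] (min_width=11, slack=2)
Line 10: ['quick', 'of'] (min_width=8, slack=5)
Line 11: ['sleepy'] (min_width=6, slack=7)
Line 12: ['machine'] (min_width=7, slack=6)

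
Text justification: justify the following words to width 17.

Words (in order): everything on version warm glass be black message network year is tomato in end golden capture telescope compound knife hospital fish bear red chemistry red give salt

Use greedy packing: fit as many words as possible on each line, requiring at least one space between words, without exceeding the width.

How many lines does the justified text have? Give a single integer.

Line 1: ['everything', 'on'] (min_width=13, slack=4)
Line 2: ['version', 'warm'] (min_width=12, slack=5)
Line 3: ['glass', 'be', 'black'] (min_width=14, slack=3)
Line 4: ['message', 'network'] (min_width=15, slack=2)
Line 5: ['year', 'is', 'tomato', 'in'] (min_width=17, slack=0)
Line 6: ['end', 'golden'] (min_width=10, slack=7)
Line 7: ['capture', 'telescope'] (min_width=17, slack=0)
Line 8: ['compound', 'knife'] (min_width=14, slack=3)
Line 9: ['hospital', 'fish'] (min_width=13, slack=4)
Line 10: ['bear', 'red'] (min_width=8, slack=9)
Line 11: ['chemistry', 'red'] (min_width=13, slack=4)
Line 12: ['give', 'salt'] (min_width=9, slack=8)
Total lines: 12

Answer: 12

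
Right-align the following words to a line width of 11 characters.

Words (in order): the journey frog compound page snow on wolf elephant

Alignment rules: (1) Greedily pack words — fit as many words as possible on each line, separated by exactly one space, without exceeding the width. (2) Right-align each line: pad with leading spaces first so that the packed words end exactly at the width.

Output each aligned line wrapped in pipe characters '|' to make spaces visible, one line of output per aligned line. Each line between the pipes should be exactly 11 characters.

Line 1: ['the', 'journey'] (min_width=11, slack=0)
Line 2: ['frog'] (min_width=4, slack=7)
Line 3: ['compound'] (min_width=8, slack=3)
Line 4: ['page', 'snow'] (min_width=9, slack=2)
Line 5: ['on', 'wolf'] (min_width=7, slack=4)
Line 6: ['elephant'] (min_width=8, slack=3)

Answer: |the journey|
|       frog|
|   compound|
|  page snow|
|    on wolf|
|   elephant|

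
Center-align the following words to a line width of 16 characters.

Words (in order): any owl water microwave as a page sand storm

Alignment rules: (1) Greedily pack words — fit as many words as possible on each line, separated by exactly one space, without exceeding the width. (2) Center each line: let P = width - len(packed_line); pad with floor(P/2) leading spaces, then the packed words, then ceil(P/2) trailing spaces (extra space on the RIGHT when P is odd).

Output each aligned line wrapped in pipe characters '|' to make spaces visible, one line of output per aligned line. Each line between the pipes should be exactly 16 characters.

Answer: | any owl water  |
| microwave as a |
|page sand storm |

Derivation:
Line 1: ['any', 'owl', 'water'] (min_width=13, slack=3)
Line 2: ['microwave', 'as', 'a'] (min_width=14, slack=2)
Line 3: ['page', 'sand', 'storm'] (min_width=15, slack=1)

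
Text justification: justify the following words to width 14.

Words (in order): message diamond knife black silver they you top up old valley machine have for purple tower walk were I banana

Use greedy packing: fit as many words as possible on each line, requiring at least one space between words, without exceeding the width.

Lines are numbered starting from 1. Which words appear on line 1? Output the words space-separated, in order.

Answer: message

Derivation:
Line 1: ['message'] (min_width=7, slack=7)
Line 2: ['diamond', 'knife'] (min_width=13, slack=1)
Line 3: ['black', 'silver'] (min_width=12, slack=2)
Line 4: ['they', 'you', 'top'] (min_width=12, slack=2)
Line 5: ['up', 'old', 'valley'] (min_width=13, slack=1)
Line 6: ['machine', 'have'] (min_width=12, slack=2)
Line 7: ['for', 'purple'] (min_width=10, slack=4)
Line 8: ['tower', 'walk'] (min_width=10, slack=4)
Line 9: ['were', 'I', 'banana'] (min_width=13, slack=1)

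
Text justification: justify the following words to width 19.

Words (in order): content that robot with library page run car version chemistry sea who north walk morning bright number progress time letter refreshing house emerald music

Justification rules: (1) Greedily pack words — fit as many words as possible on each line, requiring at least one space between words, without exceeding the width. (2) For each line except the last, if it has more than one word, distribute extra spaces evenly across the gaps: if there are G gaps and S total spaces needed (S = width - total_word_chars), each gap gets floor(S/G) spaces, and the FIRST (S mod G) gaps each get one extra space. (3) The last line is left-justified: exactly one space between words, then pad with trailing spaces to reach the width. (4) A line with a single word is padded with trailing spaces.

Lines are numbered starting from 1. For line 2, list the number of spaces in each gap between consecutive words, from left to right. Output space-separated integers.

Answer: 2 2

Derivation:
Line 1: ['content', 'that', 'robot'] (min_width=18, slack=1)
Line 2: ['with', 'library', 'page'] (min_width=17, slack=2)
Line 3: ['run', 'car', 'version'] (min_width=15, slack=4)
Line 4: ['chemistry', 'sea', 'who'] (min_width=17, slack=2)
Line 5: ['north', 'walk', 'morning'] (min_width=18, slack=1)
Line 6: ['bright', 'number'] (min_width=13, slack=6)
Line 7: ['progress', 'time'] (min_width=13, slack=6)
Line 8: ['letter', 'refreshing'] (min_width=17, slack=2)
Line 9: ['house', 'emerald', 'music'] (min_width=19, slack=0)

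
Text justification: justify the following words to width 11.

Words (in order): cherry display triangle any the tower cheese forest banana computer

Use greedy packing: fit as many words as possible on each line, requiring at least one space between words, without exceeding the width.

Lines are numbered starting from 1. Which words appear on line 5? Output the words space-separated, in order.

Answer: tower

Derivation:
Line 1: ['cherry'] (min_width=6, slack=5)
Line 2: ['display'] (min_width=7, slack=4)
Line 3: ['triangle'] (min_width=8, slack=3)
Line 4: ['any', 'the'] (min_width=7, slack=4)
Line 5: ['tower'] (min_width=5, slack=6)
Line 6: ['cheese'] (min_width=6, slack=5)
Line 7: ['forest'] (min_width=6, slack=5)
Line 8: ['banana'] (min_width=6, slack=5)
Line 9: ['computer'] (min_width=8, slack=3)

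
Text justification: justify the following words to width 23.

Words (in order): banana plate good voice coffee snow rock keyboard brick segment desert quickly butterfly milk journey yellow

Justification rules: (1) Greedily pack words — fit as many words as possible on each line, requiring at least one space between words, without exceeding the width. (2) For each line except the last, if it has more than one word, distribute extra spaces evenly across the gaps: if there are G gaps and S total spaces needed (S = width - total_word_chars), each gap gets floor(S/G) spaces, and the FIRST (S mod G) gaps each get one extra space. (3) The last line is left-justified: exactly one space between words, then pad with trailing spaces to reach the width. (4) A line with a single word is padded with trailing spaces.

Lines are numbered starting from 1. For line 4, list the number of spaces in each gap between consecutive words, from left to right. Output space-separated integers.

Answer: 10

Derivation:
Line 1: ['banana', 'plate', 'good', 'voice'] (min_width=23, slack=0)
Line 2: ['coffee', 'snow', 'rock'] (min_width=16, slack=7)
Line 3: ['keyboard', 'brick', 'segment'] (min_width=22, slack=1)
Line 4: ['desert', 'quickly'] (min_width=14, slack=9)
Line 5: ['butterfly', 'milk', 'journey'] (min_width=22, slack=1)
Line 6: ['yellow'] (min_width=6, slack=17)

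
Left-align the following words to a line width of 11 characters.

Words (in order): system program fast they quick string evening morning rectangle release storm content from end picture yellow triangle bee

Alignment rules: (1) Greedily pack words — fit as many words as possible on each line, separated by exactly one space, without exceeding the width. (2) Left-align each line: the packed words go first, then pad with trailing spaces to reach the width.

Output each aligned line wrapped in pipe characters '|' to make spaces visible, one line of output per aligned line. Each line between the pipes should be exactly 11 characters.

Answer: |system     |
|program    |
|fast they  |
|quick      |
|string     |
|evening    |
|morning    |
|rectangle  |
|release    |
|storm      |
|content    |
|from end   |
|picture    |
|yellow     |
|triangle   |
|bee        |

Derivation:
Line 1: ['system'] (min_width=6, slack=5)
Line 2: ['program'] (min_width=7, slack=4)
Line 3: ['fast', 'they'] (min_width=9, slack=2)
Line 4: ['quick'] (min_width=5, slack=6)
Line 5: ['string'] (min_width=6, slack=5)
Line 6: ['evening'] (min_width=7, slack=4)
Line 7: ['morning'] (min_width=7, slack=4)
Line 8: ['rectangle'] (min_width=9, slack=2)
Line 9: ['release'] (min_width=7, slack=4)
Line 10: ['storm'] (min_width=5, slack=6)
Line 11: ['content'] (min_width=7, slack=4)
Line 12: ['from', 'end'] (min_width=8, slack=3)
Line 13: ['picture'] (min_width=7, slack=4)
Line 14: ['yellow'] (min_width=6, slack=5)
Line 15: ['triangle'] (min_width=8, slack=3)
Line 16: ['bee'] (min_width=3, slack=8)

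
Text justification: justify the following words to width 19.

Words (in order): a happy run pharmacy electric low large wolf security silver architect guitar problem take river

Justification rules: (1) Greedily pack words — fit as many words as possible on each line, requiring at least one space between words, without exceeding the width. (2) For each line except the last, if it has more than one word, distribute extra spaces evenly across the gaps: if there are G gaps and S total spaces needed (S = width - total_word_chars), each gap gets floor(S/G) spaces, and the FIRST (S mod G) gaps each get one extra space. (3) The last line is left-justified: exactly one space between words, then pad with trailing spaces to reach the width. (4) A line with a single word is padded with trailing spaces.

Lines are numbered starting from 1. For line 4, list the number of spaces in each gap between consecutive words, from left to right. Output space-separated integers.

Answer: 5

Derivation:
Line 1: ['a', 'happy', 'run'] (min_width=11, slack=8)
Line 2: ['pharmacy', 'electric'] (min_width=17, slack=2)
Line 3: ['low', 'large', 'wolf'] (min_width=14, slack=5)
Line 4: ['security', 'silver'] (min_width=15, slack=4)
Line 5: ['architect', 'guitar'] (min_width=16, slack=3)
Line 6: ['problem', 'take', 'river'] (min_width=18, slack=1)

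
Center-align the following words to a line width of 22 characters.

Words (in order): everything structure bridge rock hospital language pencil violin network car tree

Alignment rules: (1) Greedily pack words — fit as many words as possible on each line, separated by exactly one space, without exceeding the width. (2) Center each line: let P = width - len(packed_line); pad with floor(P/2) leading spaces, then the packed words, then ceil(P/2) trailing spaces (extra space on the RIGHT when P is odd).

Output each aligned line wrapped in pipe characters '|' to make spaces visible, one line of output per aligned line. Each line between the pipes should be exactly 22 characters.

Answer: | everything structure |
| bridge rock hospital |
|language pencil violin|
|   network car tree   |

Derivation:
Line 1: ['everything', 'structure'] (min_width=20, slack=2)
Line 2: ['bridge', 'rock', 'hospital'] (min_width=20, slack=2)
Line 3: ['language', 'pencil', 'violin'] (min_width=22, slack=0)
Line 4: ['network', 'car', 'tree'] (min_width=16, slack=6)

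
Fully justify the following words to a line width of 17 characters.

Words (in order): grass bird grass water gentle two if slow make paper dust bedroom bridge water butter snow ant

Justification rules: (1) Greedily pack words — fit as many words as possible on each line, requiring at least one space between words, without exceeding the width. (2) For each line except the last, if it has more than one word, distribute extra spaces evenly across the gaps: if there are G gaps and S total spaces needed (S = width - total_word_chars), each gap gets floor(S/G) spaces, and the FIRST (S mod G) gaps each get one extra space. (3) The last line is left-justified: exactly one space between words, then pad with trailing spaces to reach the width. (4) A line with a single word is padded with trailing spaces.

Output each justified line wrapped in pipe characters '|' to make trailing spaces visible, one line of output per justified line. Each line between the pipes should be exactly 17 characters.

Answer: |grass  bird grass|
|water  gentle two|
|if    slow   make|
|paper        dust|
|bedroom    bridge|
|water butter snow|
|ant              |

Derivation:
Line 1: ['grass', 'bird', 'grass'] (min_width=16, slack=1)
Line 2: ['water', 'gentle', 'two'] (min_width=16, slack=1)
Line 3: ['if', 'slow', 'make'] (min_width=12, slack=5)
Line 4: ['paper', 'dust'] (min_width=10, slack=7)
Line 5: ['bedroom', 'bridge'] (min_width=14, slack=3)
Line 6: ['water', 'butter', 'snow'] (min_width=17, slack=0)
Line 7: ['ant'] (min_width=3, slack=14)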